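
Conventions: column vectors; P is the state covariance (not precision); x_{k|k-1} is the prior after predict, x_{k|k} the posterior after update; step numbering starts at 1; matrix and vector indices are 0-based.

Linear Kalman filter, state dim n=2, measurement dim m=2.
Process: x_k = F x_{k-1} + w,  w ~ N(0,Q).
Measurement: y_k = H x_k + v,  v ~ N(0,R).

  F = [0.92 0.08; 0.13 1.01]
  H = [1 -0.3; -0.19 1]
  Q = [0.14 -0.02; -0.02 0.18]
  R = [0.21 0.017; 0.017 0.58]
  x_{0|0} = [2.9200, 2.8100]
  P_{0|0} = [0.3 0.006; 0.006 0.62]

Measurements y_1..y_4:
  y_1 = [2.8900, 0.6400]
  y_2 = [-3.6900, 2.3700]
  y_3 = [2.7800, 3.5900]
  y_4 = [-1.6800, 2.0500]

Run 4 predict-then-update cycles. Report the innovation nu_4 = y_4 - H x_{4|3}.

innov = [-2.8074, -0.9568]

step 1: x^-=[2.9112, 3.2177]  P^-=[0.3988 0.0716; 0.0716 0.8191]  S=[0.6395 -0.2288; -0.2288 1.3863]  K=[0.6258 0.1003; -0.0684 0.5698]  nu=[0.9441, -2.0246]  x^+=[3.2990, 1.9996]  P^+=[0.1631 0.0998; 0.0998 0.3483]
step 2: x^-=[3.1950, 2.4485]  P^-=[0.2949 0.1214; 0.1214 0.5642]  S=[0.4829 -0.0800; -0.0800 1.1087]  K=[0.5517 0.0988; -0.0185 0.4867]  nu=[-6.1505, 0.5286]  x^+=[-0.1462, 2.8195]  P^+=[0.1459 0.0944; 0.0944 0.2999]
step 3: x^-=[0.0911, 2.8287]  P^-=[0.2793 0.1103; 0.1103 0.5132]  S=[0.4692 -0.0734; -0.0734 1.0614]  K=[0.5389 0.0912; -0.0206 0.4624]  nu=[3.5375, 0.7786]  x^+=[2.0683, 3.1157]  P^+=[0.1414 0.0889; 0.0889 0.2847]
step 4: x^-=[2.1521, 3.4157]  P^-=[0.2746 0.1035; 0.1035 0.4962]  S=[0.4672 -0.0746; -0.0746 1.0468]  K=[0.5353 0.0872; -0.0247 0.4535]  nu=[-2.8074, -0.9568]  x^+=[0.5660, 3.0511]  P^+=[0.1398 0.0862; 0.0862 0.2790]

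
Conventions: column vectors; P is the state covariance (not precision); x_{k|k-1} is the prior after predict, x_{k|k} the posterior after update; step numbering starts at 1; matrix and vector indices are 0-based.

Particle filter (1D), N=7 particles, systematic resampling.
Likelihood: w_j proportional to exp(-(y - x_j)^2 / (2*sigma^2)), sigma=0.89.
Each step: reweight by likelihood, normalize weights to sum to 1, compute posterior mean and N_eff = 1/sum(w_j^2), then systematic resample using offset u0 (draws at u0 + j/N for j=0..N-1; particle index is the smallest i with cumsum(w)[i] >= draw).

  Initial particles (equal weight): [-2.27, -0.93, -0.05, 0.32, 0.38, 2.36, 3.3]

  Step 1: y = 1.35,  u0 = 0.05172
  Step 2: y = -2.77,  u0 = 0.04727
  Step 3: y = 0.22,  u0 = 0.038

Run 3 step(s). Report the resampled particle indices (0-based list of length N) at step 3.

resampled_idx = [0, 1, 2, 3, 4, 5, 6]

step 1: w=[0.0001, 0.0187, 0.1445, 0.2549, 0.2750, 0.2616, 0.0452]  mean=0.9275  Neff=4.3049  idx=[2, 3, 3, 4, 4, 5, 5]
step 2: w=[0.5205, 0.1340, 0.1340, 0.1058, 0.1058, 0.0000, 0.0000]  mean=0.1401  Neff=3.0381  idx=[0, 0, 0, 0, 1, 2, 4]
step 3: w=[0.1406, 0.1406, 0.1406, 0.1406, 0.1463, 0.1463, 0.1449]  mean=0.1206  Neff=6.9976  idx=[0, 1, 2, 3, 4, 5, 6]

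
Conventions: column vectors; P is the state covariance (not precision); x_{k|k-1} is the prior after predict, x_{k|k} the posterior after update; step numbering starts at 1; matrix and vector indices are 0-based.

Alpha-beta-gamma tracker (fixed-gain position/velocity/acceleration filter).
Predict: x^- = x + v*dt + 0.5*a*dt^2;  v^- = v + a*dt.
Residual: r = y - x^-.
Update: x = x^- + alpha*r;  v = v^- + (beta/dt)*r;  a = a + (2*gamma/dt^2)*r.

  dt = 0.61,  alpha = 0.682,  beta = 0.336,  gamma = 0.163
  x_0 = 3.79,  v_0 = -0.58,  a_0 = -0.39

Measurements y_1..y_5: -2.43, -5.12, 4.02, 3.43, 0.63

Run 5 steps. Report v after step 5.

v_post = 7.0985

step 1: x_pred=3.3636  r=-5.7936  x^+=-0.5876  v^+=-4.0092  a^+=-5.4659
step 2: x_pred=-4.0501  r=-1.0699  x^+=-4.7798  v^+=-7.9326  a^+=-6.4032
step 3: x_pred=-10.8100  r=14.8300  x^+=-0.6959  v^+=-3.6699  a^+=6.5895
step 4: x_pred=-1.7086  r=5.1386  x^+=1.7959  v^+=3.1801  a^+=11.0915
step 5: x_pred=5.7994  r=-5.1694  x^+=2.2739  v^+=7.0985  a^+=6.5626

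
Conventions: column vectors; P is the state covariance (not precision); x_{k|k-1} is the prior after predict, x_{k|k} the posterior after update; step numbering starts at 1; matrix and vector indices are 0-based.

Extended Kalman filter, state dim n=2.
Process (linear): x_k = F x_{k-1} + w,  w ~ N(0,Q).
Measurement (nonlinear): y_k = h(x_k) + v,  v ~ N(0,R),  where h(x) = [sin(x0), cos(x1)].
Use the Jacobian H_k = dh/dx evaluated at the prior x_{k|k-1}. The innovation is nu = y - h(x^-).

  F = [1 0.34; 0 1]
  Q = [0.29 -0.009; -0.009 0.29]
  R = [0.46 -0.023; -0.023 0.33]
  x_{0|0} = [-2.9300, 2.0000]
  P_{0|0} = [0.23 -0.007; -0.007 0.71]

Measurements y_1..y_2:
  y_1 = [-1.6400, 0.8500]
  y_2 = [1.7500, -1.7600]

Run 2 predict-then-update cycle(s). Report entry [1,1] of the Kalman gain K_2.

K[1,1] = -0.6507

step 1: x^-=[-2.2500, 2.0000]  P^-=[0.5973 0.2254; 0.2254 1.0000]  H_jac=[-0.6282 0.0000; 0.0000 -0.9093]  S=[0.6957 0.1057; 0.1057 1.1568]  K=[-0.5196 -0.1297; -0.0852 -0.7782]  nu=[-0.8619, 1.2661]  x^+=[-1.9663, 1.0881]  P^+=[0.3758 0.0339; 0.0339 0.2803]
step 2: x^-=[-1.5963, 1.0881]  P^-=[0.7212 0.1202; 0.1202 0.5703]  H_jac=[-0.0256 0.0000; 0.0000 -0.8857]  S=[0.4605 -0.0203; -0.0203 0.7774]  K=[-0.0461 -0.1382; -0.0353 -0.6507]  nu=[2.7497, -2.2242]  x^+=[-1.4158, 2.4382]  P^+=[0.7057 0.0503; 0.0503 0.2415]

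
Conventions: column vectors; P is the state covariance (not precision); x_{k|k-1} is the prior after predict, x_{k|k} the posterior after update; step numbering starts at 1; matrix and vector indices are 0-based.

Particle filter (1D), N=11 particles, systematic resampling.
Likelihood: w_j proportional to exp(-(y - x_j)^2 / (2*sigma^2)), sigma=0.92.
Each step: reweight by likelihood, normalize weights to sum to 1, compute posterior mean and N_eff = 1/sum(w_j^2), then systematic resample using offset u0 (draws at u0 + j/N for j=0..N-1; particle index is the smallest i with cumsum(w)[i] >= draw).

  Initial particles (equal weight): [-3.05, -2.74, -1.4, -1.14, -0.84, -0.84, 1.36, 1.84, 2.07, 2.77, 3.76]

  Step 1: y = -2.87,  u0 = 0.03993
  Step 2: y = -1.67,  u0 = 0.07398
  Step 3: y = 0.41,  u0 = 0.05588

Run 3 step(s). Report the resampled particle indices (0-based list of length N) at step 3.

resampled_idx = [6, 7, 7, 8, 9, 9, 9, 10, 10, 10, 10]

step 1: w=[0.3779, 0.3814, 0.1075, 0.0657, 0.0338, 0.0338, 0.0000, 0.0000, 0.0000, 0.0000, 0.0000]  mean=-2.4796  Neff=3.2638  idx=[0, 0, 0, 0, 1, 1, 1, 1, 2, 2, 4]
step 2: w=[0.0549, 0.0549, 0.0549, 0.0549, 0.0860, 0.0860, 0.0860, 0.0860, 0.1620, 0.1620, 0.1126]  mean=-2.1601  Neff=9.3667  idx=[1, 3, 4, 5, 6, 7, 8, 8, 9, 10, 10]
step 3: w=[0.0007, 0.0007, 0.0023, 0.0023, 0.0023, 0.0023, 0.1164, 0.1164, 0.1164, 0.3202, 0.3202]  mean=-1.0559  Neff=4.0702  idx=[6, 7, 7, 8, 9, 9, 9, 10, 10, 10, 10]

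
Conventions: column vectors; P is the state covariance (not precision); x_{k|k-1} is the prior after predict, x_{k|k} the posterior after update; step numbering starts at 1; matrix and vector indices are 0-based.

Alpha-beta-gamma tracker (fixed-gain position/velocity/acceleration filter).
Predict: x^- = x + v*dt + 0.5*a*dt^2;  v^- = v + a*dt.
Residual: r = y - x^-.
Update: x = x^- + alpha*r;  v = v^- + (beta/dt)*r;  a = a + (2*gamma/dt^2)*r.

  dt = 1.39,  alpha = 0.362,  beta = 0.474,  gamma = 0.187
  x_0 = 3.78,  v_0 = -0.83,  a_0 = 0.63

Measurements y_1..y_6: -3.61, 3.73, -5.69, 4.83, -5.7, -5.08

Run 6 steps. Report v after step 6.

v_post = -0.6483

step 1: x_pred=3.2349  r=-6.8449  x^+=0.7571  v^+=-2.2885  a^+=-0.6950
step 2: x_pred=-3.0953  r=6.8253  x^+=-0.6245  v^+=-0.9270  a^+=0.6262
step 3: x_pred=-1.3081  r=-4.3819  x^+=-2.8944  v^+=-1.5508  a^+=-0.2220
step 4: x_pred=-5.2645  r=10.0945  x^+=-1.6103  v^+=1.5829  a^+=1.7320
step 5: x_pred=2.2631  r=-7.9631  x^+=-0.6195  v^+=1.2749  a^+=0.1906
step 6: x_pred=1.3367  r=-6.4167  x^+=-0.9862  v^+=-0.6483  a^+=-1.0515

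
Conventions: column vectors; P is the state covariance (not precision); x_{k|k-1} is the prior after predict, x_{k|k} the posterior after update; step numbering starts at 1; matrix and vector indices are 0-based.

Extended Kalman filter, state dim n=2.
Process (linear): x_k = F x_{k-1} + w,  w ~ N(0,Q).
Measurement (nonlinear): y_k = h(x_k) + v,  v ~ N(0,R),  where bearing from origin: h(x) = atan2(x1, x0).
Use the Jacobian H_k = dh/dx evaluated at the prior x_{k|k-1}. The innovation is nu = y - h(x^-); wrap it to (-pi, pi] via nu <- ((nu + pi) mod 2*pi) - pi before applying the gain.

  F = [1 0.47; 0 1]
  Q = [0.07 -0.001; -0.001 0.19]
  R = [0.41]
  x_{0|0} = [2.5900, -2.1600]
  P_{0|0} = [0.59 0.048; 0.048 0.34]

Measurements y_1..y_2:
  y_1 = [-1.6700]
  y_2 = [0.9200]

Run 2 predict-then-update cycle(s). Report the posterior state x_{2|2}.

x_post = [1.7133, -1.7778]

step 1: x^-=[1.5748, -2.1600]  P^-=[0.7802 0.2068; 0.2068 0.5300]  H_jac=[0.3023 0.2204]  S=[0.5346]  K=[0.5264; 0.3354]  nu=[-0.7292]  x^+=[1.1909, -2.4046]  P^+=[0.6321 0.1124; 0.1124 0.4699]
step 2: x^-=[0.0608, -2.4046]  P^-=[0.9115 0.3322; 0.3322 0.6599]  H_jac=[0.4156 0.0105]  S=[0.5704]  K=[0.6703; 0.2542]  nu=[2.4655]  x^+=[1.7133, -1.7778]  P^+=[0.6553 0.2350; 0.2350 0.6230]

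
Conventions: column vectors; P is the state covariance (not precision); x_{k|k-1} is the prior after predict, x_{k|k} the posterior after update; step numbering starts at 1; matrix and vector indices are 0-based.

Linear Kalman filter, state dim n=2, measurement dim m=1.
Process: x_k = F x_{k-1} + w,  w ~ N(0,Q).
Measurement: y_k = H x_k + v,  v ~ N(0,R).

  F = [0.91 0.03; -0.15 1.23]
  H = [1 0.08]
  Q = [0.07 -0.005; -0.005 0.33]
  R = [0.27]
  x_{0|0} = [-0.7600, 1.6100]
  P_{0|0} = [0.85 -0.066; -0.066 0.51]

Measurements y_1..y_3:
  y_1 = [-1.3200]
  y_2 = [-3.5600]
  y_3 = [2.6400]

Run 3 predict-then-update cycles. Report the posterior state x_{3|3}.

x_post = [-0.4080, 5.2888]

step 1: x^-=[-0.6433, 2.0943]  P^-=[0.7707 -0.1758; -0.1758 1.1451]  S=[1.0199]  K=[0.7419; -0.0825]  nu=[-0.8442]  x^+=[-1.2696, 2.1640]  P^+=[0.2094 -0.1133; -0.1133 1.1381]
step 2: x^-=[-1.0904, 2.8521]  P^-=[0.2382 -0.1179; -0.1179 2.0984]  S=[0.5028]  K=[0.4550; 0.0993]  nu=[-2.6977]  x^+=[-2.3180, 2.5842]  P^+=[0.1341 -0.1407; -0.1407 2.0934]
step 3: x^-=[-2.0319, 3.5262]  P^-=[0.1753 -0.1029; -0.1029 3.5520]  S=[0.4515]  K=[0.3699; 0.4015]  nu=[4.3898]  x^+=[-0.4080, 5.2888]  P^+=[0.1135 -0.1699; -0.1699 3.4793]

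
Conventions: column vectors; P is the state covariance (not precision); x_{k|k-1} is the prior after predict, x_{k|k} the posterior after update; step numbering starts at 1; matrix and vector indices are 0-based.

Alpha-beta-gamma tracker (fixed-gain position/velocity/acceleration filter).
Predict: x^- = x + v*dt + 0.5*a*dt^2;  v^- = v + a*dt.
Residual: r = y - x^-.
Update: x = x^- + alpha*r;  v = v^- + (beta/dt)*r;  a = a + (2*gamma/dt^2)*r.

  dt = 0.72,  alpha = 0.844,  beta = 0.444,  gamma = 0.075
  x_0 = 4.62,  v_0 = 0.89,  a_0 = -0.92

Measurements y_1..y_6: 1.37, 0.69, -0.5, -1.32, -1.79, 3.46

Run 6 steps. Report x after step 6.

step 1: x_pred=5.0223  r=-3.6523  x^+=1.9398  v^+=-2.0247  a^+=-1.9768
step 2: x_pred=-0.0304  r=0.7204  x^+=0.5776  v^+=-3.0037  a^+=-1.7684
step 3: x_pred=-2.0434  r=1.5434  x^+=-0.7408  v^+=-3.3252  a^+=-1.3218
step 4: x_pred=-3.4775  r=2.1575  x^+=-1.6566  v^+=-2.9464  a^+=-0.6975
step 5: x_pred=-3.9588  r=2.1688  x^+=-2.1283  v^+=-2.1112  a^+=-0.0700
step 6: x_pred=-3.6665  r=7.1265  x^+=2.3483  v^+=2.2331  a^+=1.9921

x_post = 2.3483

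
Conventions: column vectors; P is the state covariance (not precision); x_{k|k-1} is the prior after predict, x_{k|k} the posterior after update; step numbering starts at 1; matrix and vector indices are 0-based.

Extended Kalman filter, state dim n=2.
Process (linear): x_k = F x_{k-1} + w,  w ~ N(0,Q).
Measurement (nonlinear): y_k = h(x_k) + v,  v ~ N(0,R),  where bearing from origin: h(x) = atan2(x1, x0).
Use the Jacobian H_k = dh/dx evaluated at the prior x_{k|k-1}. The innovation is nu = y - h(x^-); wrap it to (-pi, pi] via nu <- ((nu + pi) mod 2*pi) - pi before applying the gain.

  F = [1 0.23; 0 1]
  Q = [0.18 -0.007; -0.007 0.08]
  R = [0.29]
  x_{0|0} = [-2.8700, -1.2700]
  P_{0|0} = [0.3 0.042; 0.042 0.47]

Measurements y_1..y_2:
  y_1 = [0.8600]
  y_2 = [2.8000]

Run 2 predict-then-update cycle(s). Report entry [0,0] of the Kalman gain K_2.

K[0,0] = -0.1879

step 1: x^-=[-3.1621, -1.2700]  P^-=[0.5242 0.1431; 0.1431 0.5500]  H_jac=[0.1094 -0.2723]  S=[0.3285]  K=[0.0559; -0.4083]  nu=[-2.6635]  x^+=[-3.3110, -0.1826]  P^+=[0.5232 0.1506; 0.1506 0.4952]
step 2: x^-=[-3.3530, -0.1826]  P^-=[0.7986 0.2575; 0.2575 0.5752]  H_jac=[0.0162 -0.2974]  S=[0.3386]  K=[-0.1879; -0.4929]  nu=[-0.3960]  x^+=[-3.2785, 0.0126]  P^+=[0.7867 0.2261; 0.2261 0.4930]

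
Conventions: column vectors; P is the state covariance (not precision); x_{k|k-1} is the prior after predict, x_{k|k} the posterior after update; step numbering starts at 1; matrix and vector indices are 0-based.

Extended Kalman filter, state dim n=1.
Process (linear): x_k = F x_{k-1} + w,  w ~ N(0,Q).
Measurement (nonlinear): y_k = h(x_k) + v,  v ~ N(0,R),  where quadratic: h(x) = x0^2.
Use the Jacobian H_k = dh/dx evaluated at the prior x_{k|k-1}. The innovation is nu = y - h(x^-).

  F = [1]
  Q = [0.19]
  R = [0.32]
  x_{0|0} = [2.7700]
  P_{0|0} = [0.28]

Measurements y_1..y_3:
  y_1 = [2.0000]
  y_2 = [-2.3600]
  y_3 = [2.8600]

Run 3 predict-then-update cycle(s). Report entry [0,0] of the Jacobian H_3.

H_jac[0,0] = 0.7852

step 1: x^-=[2.7700]  P^-=[0.4700]  H_jac=[5.5400]  S=[14.7451]  K=[0.1766]  nu=[-5.6729]  x^+=[1.7682]  P^+=[0.0102]
step 2: x^-=[1.7682]  P^-=[0.2002]  H_jac=[3.5365]  S=[2.8238]  K=[0.2507]  nu=[-5.4867]  x^+=[0.3926]  P^+=[0.0227]
step 3: x^-=[0.3926]  P^-=[0.2127]  H_jac=[0.7852]  S=[0.4511]  K=[0.3702]  nu=[2.7059]  x^+=[1.3943]  P^+=[0.1509]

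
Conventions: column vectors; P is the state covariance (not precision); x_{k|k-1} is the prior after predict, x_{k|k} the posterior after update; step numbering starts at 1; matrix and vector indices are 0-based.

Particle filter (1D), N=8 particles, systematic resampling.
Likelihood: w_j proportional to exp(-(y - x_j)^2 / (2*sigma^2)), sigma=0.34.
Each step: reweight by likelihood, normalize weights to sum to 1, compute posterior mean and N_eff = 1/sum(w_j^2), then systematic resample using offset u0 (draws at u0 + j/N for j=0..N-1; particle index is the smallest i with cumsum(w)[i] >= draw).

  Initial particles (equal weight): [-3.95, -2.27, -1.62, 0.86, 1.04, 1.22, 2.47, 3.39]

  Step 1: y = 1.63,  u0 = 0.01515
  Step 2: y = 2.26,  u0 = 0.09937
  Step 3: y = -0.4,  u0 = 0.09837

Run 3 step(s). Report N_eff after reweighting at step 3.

N_eff = 8.0000

step 1: w=[0.0000, 0.0000, 0.0000, 0.0928, 0.2675, 0.5827, 0.0570, 0.0000]  mean=1.2097  Neff=2.3642  idx=[3, 4, 4, 5, 5, 5, 5, 5]
step 2: w=[0.0042, 0.0321, 0.0321, 0.1863, 0.1863, 0.1863, 0.1863, 0.1863]  mean=1.2070  Neff=5.6921  idx=[3, 3, 4, 5, 5, 6, 7, 7]
step 3: w=[0.1250, 0.1250, 0.1250, 0.1250, 0.1250, 0.1250, 0.1250, 0.1250]  mean=1.2200  Neff=8.0000  idx=[0, 1, 2, 3, 4, 5, 6, 7]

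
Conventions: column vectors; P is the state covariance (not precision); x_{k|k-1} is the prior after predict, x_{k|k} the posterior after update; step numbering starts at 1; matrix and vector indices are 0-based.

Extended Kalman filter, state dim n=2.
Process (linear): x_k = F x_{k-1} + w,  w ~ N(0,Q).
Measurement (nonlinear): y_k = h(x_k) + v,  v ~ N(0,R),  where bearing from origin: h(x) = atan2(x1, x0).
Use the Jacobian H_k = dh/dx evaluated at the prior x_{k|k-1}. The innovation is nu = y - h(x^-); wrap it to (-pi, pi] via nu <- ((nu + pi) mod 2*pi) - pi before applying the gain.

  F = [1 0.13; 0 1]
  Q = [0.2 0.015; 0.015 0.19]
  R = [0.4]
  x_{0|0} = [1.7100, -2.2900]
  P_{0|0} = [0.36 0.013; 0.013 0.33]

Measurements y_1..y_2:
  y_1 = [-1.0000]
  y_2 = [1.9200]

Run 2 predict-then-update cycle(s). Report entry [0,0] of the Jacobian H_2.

H_jac[0,0] = 0.3525

step 1: x^-=[1.4123, -2.2900]  P^-=[0.5690 0.0709; 0.0709 0.5200]  H_jac=[0.3164 0.1951]  S=[0.4855]  K=[0.3992; 0.2552]  nu=[0.0182]  x^+=[1.4196, -2.2854]  P^+=[0.4916 0.0214; 0.0214 0.4884]
step 2: x^-=[1.1225, -2.2854]  P^-=[0.7054 0.0999; 0.0999 0.6784]  H_jac=[0.3525 0.1731]  S=[0.5202]  K=[0.5113; 0.2935]  nu=[3.0343]  x^+=[2.6739, -1.3948]  P^+=[0.5694 0.0219; 0.0219 0.6336]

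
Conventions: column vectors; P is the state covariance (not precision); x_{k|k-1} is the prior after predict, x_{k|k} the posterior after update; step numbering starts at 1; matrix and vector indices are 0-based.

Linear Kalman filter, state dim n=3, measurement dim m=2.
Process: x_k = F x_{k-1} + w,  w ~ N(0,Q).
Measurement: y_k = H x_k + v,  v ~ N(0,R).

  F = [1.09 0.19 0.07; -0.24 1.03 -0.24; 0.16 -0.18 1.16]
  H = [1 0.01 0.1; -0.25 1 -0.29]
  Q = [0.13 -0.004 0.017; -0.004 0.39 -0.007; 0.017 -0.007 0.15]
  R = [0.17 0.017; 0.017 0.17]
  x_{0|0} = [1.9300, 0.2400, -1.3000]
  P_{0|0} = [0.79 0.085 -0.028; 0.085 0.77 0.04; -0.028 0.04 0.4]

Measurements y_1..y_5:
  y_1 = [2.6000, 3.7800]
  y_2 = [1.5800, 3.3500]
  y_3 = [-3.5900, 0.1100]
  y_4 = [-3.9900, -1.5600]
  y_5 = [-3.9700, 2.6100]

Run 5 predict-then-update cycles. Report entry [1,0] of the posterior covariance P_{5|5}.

step 1: x^-=[2.0583, 0.0960, -1.2424]  P^-=[1.1304 0.0337 0.1194; 0.0337 1.2104 -0.2154; 0.1194 -0.2154 0.7014]  S=[1.3316 -0.2987; -0.2987 1.6354]  K=[0.8542 -0.0173; 0.1999 0.8097; 0.0826 -0.2592]  nu=[0.6650, 3.8383]  x^+=[2.5598, 3.3366, -2.1825]  P^+=[0.1494 0.0349 -0.0484; 0.0349 0.1818 0.1104; -0.0484 0.1104 0.5696]
step 2: x^-=[3.2714, 3.3462, -2.7228]  P^-=[0.3269 0.0369 0.0385; 0.0369 0.5469 -0.0457; 0.0385 -0.0457 0.8601]  S=[0.5139 -0.0639; -0.0639 0.8233]  K=[0.6420 -0.0181; 0.1583 0.6814; 0.1972 -0.3549]  nu=[-1.4526, 0.0321]  x^+=[2.3382, 3.1380, -3.0206]  P^+=[0.1133 0.0226 -0.0467; 0.0226 0.1655 0.1423; -0.0467 0.1423 0.7275]
step 3: x^-=[2.9334, 3.3959, -3.6946]  P^-=[0.2802 0.0277 0.0564; 0.0277 0.5270 -0.0489; 0.0564 -0.0489 1.0591]  S=[0.4725 -0.0734; -0.0734 0.8263]  K=[0.6027 -0.0176; 0.1620 0.6610; 0.2768 -0.4233]  nu=[-6.1879, -3.6240]  x^+=[-0.7323, -0.0022, -3.8731]  P^+=[0.1067 0.0201 -0.0476; 0.0201 0.1693 0.1696; -0.0476 0.1696 0.8576]
step 4: x^-=[-1.0697, 1.1030, -4.6096]  P^-=[0.2727 0.0262 0.0706; 0.0262 0.5259 -0.0521; 0.0706 -0.0521 1.2226]  S=[0.4695 -0.0825; -0.0825 0.8431]  K=[0.5936 -0.0159; 0.1703 0.6506; 0.3269 -0.4713]  nu=[-2.4704, -4.2672]  x^+=[-2.4681, -2.0939, -3.4062]  P^+=[0.1055 0.0192 -0.0503; 0.0192 0.1737 0.1912; -0.0503 0.1912 0.9598]
step 5: x^-=[-3.3265, -0.7469, -3.9692]  P^-=[0.2716 0.0260 0.0797; 0.0260 0.5259 -0.0538; 0.0797 -0.0538 1.3502]  S=[0.4716 -0.0892; -0.0892 0.8562]  K=[0.5908 -0.0144; 0.1766 0.6432; 0.3585 -0.5061]  nu=[-0.2391, 1.3742]  x^+=[-3.4875, 0.0948, -4.7505]  P^+=[0.1054 0.0184 -0.0535; 0.0184 0.1772 0.2077; -0.0535 0.2077 1.0378]

P_post[1,0] = 0.0184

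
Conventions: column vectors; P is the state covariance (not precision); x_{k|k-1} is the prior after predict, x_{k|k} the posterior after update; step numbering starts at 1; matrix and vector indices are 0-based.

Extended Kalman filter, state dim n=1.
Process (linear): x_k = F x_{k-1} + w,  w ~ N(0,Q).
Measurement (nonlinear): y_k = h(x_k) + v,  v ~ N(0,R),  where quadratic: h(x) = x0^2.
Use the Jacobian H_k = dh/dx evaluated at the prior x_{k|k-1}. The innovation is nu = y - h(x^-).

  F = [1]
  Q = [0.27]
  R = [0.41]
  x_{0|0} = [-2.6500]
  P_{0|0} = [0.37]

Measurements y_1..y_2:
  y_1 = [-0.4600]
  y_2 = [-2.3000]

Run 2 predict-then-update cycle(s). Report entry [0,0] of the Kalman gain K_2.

K[0,0] = -0.3218

step 1: x^-=[-2.6500]  P^-=[0.6400]  H_jac=[-5.3000]  S=[18.3876]  K=[-0.1845]  nu=[-7.4825]  x^+=[-1.2697]  P^+=[0.0143]
step 2: x^-=[-1.2697]  P^-=[0.2843]  H_jac=[-2.5394]  S=[2.2431]  K=[-0.3218]  nu=[-3.9121]  x^+=[-0.0107]  P^+=[0.0520]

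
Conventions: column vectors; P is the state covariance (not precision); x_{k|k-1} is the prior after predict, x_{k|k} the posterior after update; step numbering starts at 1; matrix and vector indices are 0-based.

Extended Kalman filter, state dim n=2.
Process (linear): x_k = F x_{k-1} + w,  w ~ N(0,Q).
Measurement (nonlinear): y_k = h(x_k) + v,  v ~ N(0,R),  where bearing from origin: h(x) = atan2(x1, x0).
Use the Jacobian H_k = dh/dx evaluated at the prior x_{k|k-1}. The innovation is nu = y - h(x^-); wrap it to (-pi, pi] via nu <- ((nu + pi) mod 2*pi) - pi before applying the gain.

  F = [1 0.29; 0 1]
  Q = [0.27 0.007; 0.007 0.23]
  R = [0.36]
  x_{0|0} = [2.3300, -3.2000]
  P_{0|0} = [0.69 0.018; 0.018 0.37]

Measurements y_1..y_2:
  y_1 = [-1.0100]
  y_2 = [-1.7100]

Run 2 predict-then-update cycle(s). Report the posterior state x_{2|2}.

step 1: x^-=[1.4020, -3.2000]  P^-=[1.0016 0.1323; 0.1323 0.6000]  H_jac=[0.2622 0.1149]  S=[0.4447]  K=[0.6246; 0.2330]  nu=[0.1479]  x^+=[1.4944, -3.1656]  P^+=[0.8281 0.0676; 0.0676 0.5759]
step 2: x^-=[0.5763, -3.1656]  P^-=[1.1857 0.2416; 0.2416 0.8059]  H_jac=[0.3058 0.0557]  S=[0.4816]  K=[0.7808; 0.2465]  nu=[-0.3193]  x^+=[0.3271, -3.2443]  P^+=[0.8921 0.1489; 0.1489 0.7766]

x_post = [0.3271, -3.2443]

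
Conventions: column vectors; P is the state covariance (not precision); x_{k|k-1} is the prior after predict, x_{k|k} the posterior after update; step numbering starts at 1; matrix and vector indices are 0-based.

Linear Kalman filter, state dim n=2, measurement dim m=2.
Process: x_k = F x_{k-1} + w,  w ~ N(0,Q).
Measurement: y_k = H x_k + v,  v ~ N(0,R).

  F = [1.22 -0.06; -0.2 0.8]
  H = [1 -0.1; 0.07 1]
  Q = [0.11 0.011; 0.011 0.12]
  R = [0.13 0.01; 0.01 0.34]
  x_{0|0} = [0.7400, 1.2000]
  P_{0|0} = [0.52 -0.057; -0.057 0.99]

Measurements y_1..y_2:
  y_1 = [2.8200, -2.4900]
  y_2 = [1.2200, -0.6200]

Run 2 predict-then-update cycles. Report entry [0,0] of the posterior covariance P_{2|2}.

P_post[0,0] = 0.0888

step 1: x^-=[0.8308, 0.8120]  P^-=[0.8959 -0.2197; -0.2197 0.7926]  S=[1.0777 -0.2247; -0.2247 1.1063]  K=[0.8584 0.0325; -0.1367 0.6748]  nu=[2.0704, -3.3602]  x^+=[2.4990, -1.7385]  P^+=[0.1131 0.0117; 0.0117 0.2273]
step 2: x^-=[3.1531, -1.8906]  P^-=[0.2774 -0.0159; -0.0159 0.2662]  S=[0.4133 -0.0130; -0.0130 0.6053]  K=[0.6758 0.0203; -0.0892 0.4360]  nu=[-2.1221, 1.0499]  x^+=[1.7403, -1.2435]  P^+=[0.0888 0.0074; 0.0074 0.1468]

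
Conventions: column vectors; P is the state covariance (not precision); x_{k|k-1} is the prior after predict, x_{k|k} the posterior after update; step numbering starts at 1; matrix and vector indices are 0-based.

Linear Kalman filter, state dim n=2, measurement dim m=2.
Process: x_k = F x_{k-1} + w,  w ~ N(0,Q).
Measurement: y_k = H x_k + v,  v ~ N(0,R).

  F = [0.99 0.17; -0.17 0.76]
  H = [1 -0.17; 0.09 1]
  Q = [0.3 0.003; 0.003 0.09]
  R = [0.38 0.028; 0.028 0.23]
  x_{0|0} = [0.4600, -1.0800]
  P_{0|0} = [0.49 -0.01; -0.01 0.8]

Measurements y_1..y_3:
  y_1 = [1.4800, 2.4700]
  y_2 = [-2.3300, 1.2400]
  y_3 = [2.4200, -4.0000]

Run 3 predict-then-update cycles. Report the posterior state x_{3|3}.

step 1: x^-=[0.2718, -0.8990]  P^-=[0.8000 0.0167; 0.0167 0.5688]  S=[1.1908 0.0197; 0.0197 0.8083]  K=[0.6679 0.0934; -0.0789 0.7075]  nu=[1.0554, 3.3445]  x^+=[1.2891, 1.3840]  P^+=[0.2593 0.0168; 0.0168 0.1590]
step 2: x^-=[1.5115, 0.8327]  P^-=[0.5644 -0.0079; -0.0079 0.1850]  S=[0.9524 0.0396; 0.0396 0.4181]  K=[0.5921 0.0466; -0.0599 0.4464]  nu=[-3.6999, 0.2713]  x^+=[-0.6665, 1.1752]  P^+=[0.2274 0.0068; 0.0068 0.1004]
step 3: x^-=[-0.4600, 1.0065]  P^-=[0.5281 -0.0174; -0.0174 0.1528]  S=[0.9184 0.0324; 0.0324 0.3839]  K=[0.5772 0.0298; -0.0613 0.3991]  nu=[3.0511, -4.9651]  x^+=[1.1533, -1.1619]  P^+=[0.2207 0.0031; 0.0031 0.0898]

x_post = [1.1533, -1.1619]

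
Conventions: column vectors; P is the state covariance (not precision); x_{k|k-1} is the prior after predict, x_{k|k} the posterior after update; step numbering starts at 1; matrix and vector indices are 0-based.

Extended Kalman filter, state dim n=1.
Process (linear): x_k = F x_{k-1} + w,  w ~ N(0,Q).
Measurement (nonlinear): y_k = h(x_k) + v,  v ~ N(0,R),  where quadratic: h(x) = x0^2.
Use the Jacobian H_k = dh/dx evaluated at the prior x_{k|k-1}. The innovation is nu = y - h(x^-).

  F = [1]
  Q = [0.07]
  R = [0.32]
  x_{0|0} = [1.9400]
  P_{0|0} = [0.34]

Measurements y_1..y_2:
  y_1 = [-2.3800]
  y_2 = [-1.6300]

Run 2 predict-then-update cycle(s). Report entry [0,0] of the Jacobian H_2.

step 1: x^-=[1.9400]  P^-=[0.4100]  H_jac=[3.8800]  S=[6.4923]  K=[0.2450]  nu=[-6.1436]  x^+=[0.4346]  P^+=[0.0202]
step 2: x^-=[0.4346]  P^-=[0.0902]  H_jac=[0.8693]  S=[0.3882]  K=[0.2020]  nu=[-1.8189]  x^+=[0.0672]  P^+=[0.0744]

H_jac[0,0] = 0.8693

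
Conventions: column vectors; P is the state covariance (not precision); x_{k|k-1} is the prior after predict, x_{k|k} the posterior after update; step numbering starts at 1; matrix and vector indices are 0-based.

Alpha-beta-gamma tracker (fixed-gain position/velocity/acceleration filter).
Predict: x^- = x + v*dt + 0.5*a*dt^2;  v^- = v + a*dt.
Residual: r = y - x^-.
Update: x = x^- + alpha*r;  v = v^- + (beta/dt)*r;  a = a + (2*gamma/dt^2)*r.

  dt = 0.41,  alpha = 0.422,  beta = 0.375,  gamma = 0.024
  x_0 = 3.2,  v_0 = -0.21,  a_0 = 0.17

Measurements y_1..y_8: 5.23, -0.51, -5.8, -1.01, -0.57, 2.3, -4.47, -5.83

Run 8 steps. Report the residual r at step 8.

resid = -4.8481

step 1: x_pred=3.1282  r=2.1018  x^+=4.0152  v^+=1.7821  a^+=0.7702
step 2: x_pred=4.8105  r=-5.3205  x^+=2.5653  v^+=-2.7685  a^+=-0.7491
step 3: x_pred=1.3672  r=-7.1672  x^+=-1.6573  v^+=-9.6310  a^+=-2.7957
step 4: x_pred=-5.8410  r=4.8310  x^+=-3.8023  v^+=-6.3586  a^+=-1.4162
step 5: x_pred=-6.5284  r=5.9584  x^+=-4.0140  v^+=-1.4895  a^+=0.2852
step 6: x_pred=-4.6007  r=6.9007  x^+=-1.6886  v^+=4.9390  a^+=2.2557
step 7: x_pred=0.5260  r=-4.9960  x^+=-1.5823  v^+=1.2943  a^+=0.8291
step 8: x_pred=-0.9819  r=-4.8481  x^+=-3.0278  v^+=-2.7999  a^+=-0.5553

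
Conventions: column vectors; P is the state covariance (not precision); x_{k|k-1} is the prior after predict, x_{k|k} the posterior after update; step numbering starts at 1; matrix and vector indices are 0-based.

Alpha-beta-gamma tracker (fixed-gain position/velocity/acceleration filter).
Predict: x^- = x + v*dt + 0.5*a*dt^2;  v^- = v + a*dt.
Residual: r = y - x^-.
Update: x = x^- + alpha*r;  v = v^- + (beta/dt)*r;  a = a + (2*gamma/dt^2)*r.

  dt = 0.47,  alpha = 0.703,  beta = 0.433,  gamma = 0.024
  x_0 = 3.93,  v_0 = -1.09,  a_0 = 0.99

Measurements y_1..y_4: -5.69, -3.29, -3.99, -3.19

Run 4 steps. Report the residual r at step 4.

step 1: x_pred=3.5270  r=-9.2170  x^+=-2.9525  v^+=-9.1161  a^+=-1.0128
step 2: x_pred=-7.3490  r=4.0590  x^+=-4.4955  v^+=-5.8527  a^+=-0.1308
step 3: x_pred=-7.2607  r=3.2707  x^+=-4.9614  v^+=-2.9009  a^+=0.5799
step 4: x_pred=-6.2608  r=3.0708  x^+=-4.1020  v^+=0.2007  a^+=1.2472

resid = 3.0708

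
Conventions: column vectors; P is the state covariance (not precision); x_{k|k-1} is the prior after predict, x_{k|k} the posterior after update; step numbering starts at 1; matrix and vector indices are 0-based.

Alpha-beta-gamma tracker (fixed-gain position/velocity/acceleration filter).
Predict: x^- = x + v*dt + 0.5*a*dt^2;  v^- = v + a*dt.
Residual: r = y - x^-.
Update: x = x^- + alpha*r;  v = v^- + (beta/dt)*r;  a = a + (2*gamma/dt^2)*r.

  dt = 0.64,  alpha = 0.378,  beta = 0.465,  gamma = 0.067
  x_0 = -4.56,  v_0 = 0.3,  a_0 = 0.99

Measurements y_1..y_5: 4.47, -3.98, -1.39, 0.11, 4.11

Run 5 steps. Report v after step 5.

step 1: x_pred=-4.1652  r=8.6352  x^+=-0.9011  v^+=7.2076  a^+=3.8150
step 2: x_pred=4.4931  r=-8.4731  x^+=1.2903  v^+=3.4930  a^+=1.0431
step 3: x_pred=3.7394  r=-5.1294  x^+=1.8005  v^+=0.4337  a^+=-0.6350
step 4: x_pred=1.9480  r=-1.8380  x^+=1.2533  v^+=-1.3081  a^+=-1.2363
step 5: x_pred=0.1629  r=3.9471  x^+=1.6549  v^+=0.7685  a^+=0.0550

v_post = 0.7685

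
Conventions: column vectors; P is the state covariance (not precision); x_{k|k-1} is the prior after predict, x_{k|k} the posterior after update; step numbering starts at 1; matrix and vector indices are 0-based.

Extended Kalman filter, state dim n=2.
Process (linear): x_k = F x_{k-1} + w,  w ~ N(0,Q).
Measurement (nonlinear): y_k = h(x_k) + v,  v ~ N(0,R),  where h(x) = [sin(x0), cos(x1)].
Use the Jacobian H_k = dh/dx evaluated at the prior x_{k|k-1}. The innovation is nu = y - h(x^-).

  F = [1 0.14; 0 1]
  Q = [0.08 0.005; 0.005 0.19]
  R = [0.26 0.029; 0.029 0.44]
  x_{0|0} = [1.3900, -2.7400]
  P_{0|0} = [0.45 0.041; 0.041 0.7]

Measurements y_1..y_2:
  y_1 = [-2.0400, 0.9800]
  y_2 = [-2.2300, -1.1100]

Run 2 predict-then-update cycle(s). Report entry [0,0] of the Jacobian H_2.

H_jac[0,0] = 0.3185

step 1: x^-=[1.0064, -2.7400]  P^-=[0.5552 0.1440; 0.1440 0.8900]  H_jac=[0.5349 0.0000; 0.0000 0.3909]  S=[0.4189 0.0591; 0.0591 0.5760]  K=[0.7055 0.0253; 0.1001 0.5937]  nu=[-2.8849, 1.9004]  x^+=[-0.9806, -1.9005]  P^+=[0.3443 0.0808; 0.0808 0.6757]
step 2: x^-=[-1.2467, -1.9005]  P^-=[0.4602 0.1805; 0.1805 0.8657]  H_jac=[0.3185 0.0000; 0.0000 0.9461]  S=[0.3067 0.0834; 0.0834 1.2150]  K=[0.4480 0.1098; 0.0042 0.6739]  nu=[-1.2821, -0.7862]  x^+=[-1.9074, -2.4357]  P^+=[0.3758 0.0648; 0.0648 0.3135]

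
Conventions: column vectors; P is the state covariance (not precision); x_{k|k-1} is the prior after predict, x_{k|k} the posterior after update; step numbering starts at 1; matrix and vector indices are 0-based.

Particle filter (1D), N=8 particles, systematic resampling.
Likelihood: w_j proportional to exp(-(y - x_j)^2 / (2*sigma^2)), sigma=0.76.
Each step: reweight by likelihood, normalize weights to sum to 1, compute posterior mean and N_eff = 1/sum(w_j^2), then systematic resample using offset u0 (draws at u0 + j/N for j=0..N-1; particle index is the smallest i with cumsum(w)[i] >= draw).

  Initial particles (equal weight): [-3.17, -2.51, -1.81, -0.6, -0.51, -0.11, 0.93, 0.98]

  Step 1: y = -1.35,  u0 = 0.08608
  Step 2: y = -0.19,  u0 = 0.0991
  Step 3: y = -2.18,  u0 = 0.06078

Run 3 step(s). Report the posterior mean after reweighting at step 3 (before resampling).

step 1: w=[0.0215, 0.1180, 0.3150, 0.2325, 0.2054, 0.1000, 0.0042, 0.0034]  mean=-1.1825  Neff=4.5482  idx=[1, 2, 2, 3, 3, 4, 4, 5]
step 2: w=[0.0020, 0.0216, 0.0216, 0.1813, 0.1813, 0.1919, 0.1919, 0.2085]  mean=-0.5194  Neff=5.4421  idx=[3, 3, 4, 5, 5, 6, 7, 7]
step 3: w=[0.1738, 0.1738, 0.1738, 0.1349, 0.1349, 0.1349, 0.0370, 0.0370]  mean=-0.5274  Neff=6.7595  idx=[0, 1, 1, 2, 3, 4, 5, 6]

post_mean = -0.5274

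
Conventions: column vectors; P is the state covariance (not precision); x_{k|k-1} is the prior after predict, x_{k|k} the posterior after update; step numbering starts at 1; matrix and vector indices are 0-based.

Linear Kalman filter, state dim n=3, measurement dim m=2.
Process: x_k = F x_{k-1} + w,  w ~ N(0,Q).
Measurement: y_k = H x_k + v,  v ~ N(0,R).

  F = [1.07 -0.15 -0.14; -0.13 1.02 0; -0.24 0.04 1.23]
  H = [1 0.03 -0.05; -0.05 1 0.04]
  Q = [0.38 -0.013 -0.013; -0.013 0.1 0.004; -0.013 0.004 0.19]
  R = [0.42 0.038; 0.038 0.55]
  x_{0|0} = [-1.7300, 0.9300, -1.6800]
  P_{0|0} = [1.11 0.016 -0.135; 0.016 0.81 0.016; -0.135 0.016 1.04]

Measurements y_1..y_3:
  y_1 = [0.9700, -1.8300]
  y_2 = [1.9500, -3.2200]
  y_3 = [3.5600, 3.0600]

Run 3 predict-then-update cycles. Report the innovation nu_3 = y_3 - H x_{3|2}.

innov = [0.6843, 5.5215]

step 1: x^-=[-1.7554, 1.1735, -1.6140]  P^-=[1.7254 -0.2783 -0.6660; -0.2783 0.9572 0.1093; -0.6660 0.1093 1.9096]  S=[2.2006 -0.3349; -0.3349 1.5538]  K=[0.7828 -0.0831; -0.0210 0.6233; -0.3340 0.0690]  nu=[2.6095, -3.0267]  x^+=[0.5386, -0.7679, -2.6944]  P^+=[0.3228 0.0024 -0.0543; 0.0024 0.3438 -0.0431; -0.0543 -0.0431 1.6413]
step 2: x^-=[1.0687, -0.8533, -3.4741]  P^-=[0.8032 -0.1027 -0.4455; -0.1027 0.4626 -0.0179; -0.4455 -0.0179 2.7200]  S=[1.2689 -0.1143; -0.1143 1.0295]  K=[0.6405 -0.0849; -0.0287 0.4504; -0.4534 0.0596]  nu=[0.7332, -2.1743]  x^+=[1.7230, -1.8536, -3.9360]  P^+=[0.2628 -0.0067 -0.0631; -0.0067 0.2497 -0.0856; -0.0631 -0.0856 2.4494]
step 3: x^-=[2.6727, -2.1147, -5.3289]  P^-=[0.7520 -0.0842 -0.5732; -0.0842 0.3660 -0.0732; -0.5732 -0.0732 3.9401]  S=[1.2347 -0.1013; -0.1013 0.9291]  K=[0.6230 -0.0878; -0.0241 0.3927; -0.6212 0.0539]  nu=[0.6843, 5.5215]  x^+=[2.6143, 0.0373, -5.4562]  P^+=[0.2545 -0.0086 -0.0820; -0.0086 0.2201 -0.1362; -0.0820 -0.1362 3.4542]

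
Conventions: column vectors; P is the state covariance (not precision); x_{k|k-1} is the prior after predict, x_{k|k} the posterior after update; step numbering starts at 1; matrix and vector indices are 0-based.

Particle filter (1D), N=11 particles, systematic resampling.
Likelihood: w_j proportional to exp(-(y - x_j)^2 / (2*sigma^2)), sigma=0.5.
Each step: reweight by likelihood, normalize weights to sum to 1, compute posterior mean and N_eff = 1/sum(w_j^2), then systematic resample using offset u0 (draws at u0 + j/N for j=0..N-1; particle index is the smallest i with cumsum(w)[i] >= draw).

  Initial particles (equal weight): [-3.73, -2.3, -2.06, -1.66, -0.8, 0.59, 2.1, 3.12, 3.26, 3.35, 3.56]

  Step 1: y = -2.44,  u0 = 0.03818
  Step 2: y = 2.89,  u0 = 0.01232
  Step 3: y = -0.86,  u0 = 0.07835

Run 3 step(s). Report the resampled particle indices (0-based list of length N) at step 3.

resampled_idx = [0, 1, 2, 3, 4, 5, 6, 7, 8, 9, 10]

step 1: w=[0.0175, 0.4697, 0.3659, 0.1447, 0.0023, 0.0000, 0.0000, 0.0000, 0.0000, 0.0000, 0.0000]  mean=-2.1413  Neff=2.6616  idx=[1, 1, 1, 1, 1, 2, 2, 2, 2, 3, 3]
step 2: w=[0.0000, 0.0000, 0.0000, 0.0000, 0.0000, 0.0002, 0.0002, 0.0002, 0.0002, 0.4995, 0.4995]  mean=-1.6604  Neff=2.0040  idx=[9, 9, 9, 9, 9, 9, 10, 10, 10, 10, 10]
step 3: w=[0.0909, 0.0909, 0.0909, 0.0909, 0.0909, 0.0909, 0.0909, 0.0909, 0.0909, 0.0909, 0.0909]  mean=-1.6600  Neff=11.0000  idx=[0, 1, 2, 3, 4, 5, 6, 7, 8, 9, 10]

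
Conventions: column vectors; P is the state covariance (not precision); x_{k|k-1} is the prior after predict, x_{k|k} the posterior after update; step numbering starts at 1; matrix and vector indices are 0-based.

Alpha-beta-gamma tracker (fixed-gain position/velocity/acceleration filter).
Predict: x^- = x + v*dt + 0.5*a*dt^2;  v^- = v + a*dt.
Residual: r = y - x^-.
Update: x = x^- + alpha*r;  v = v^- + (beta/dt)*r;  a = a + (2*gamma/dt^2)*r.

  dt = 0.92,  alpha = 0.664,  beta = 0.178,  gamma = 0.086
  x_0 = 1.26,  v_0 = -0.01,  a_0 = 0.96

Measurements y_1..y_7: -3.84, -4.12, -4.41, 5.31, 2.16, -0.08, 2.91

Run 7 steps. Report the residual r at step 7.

step 1: x_pred=1.6571  r=-5.4971  x^+=-1.9930  v^+=-0.1904  a^+=-0.1571
step 2: x_pred=-2.2346  r=-1.8854  x^+=-3.4865  v^+=-0.6997  a^+=-0.5402
step 3: x_pred=-4.3588  r=-0.0512  x^+=-4.3928  v^+=-1.2066  a^+=-0.5506
step 4: x_pred=-5.7359  r=11.0459  x^+=1.5986  v^+=0.4240  a^+=1.6940
step 5: x_pred=2.7056  r=-0.5456  x^+=2.3433  v^+=1.8770  a^+=1.5832
step 6: x_pred=4.7401  r=-4.8201  x^+=1.5396  v^+=2.4009  a^+=0.6037
step 7: x_pred=4.0039  r=-1.0939  x^+=3.2775  v^+=2.7446  a^+=0.3814

resid = -1.0939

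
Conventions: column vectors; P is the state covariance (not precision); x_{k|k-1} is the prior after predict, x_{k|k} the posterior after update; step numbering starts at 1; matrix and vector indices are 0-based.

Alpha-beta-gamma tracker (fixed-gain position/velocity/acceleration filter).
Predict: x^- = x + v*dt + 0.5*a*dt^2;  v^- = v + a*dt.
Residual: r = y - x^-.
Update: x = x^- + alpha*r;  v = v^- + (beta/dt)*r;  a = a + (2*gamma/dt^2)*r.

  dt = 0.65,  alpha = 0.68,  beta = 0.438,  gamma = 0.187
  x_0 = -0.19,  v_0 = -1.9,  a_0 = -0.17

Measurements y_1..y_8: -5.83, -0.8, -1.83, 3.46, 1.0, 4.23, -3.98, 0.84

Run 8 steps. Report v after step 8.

step 1: x_pred=-1.4609  r=-4.3691  x^+=-4.4319  v^+=-4.9546  a^+=-4.0375
step 2: x_pred=-8.5053  r=7.7053  x^+=-3.2657  v^+=-2.3868  a^+=2.7832
step 3: x_pred=-4.2292  r=2.3992  x^+=-2.5977  v^+=1.0390  a^+=4.9070
step 4: x_pred=-0.8858  r=4.3458  x^+=2.0693  v^+=7.1569  a^+=8.7539
step 5: x_pred=8.5706  r=-7.5706  x^+=3.4226  v^+=7.7455  a^+=2.0524
step 6: x_pred=8.8908  r=-4.6608  x^+=5.7214  v^+=5.9390  a^+=-2.0734
step 7: x_pred=9.1438  r=-13.1238  x^+=0.2196  v^+=-4.2521  a^+=-13.6906
step 8: x_pred=-5.4364  r=6.2764  x^+=-1.1685  v^+=-8.9217  a^+=-8.1347

v_post = -8.9217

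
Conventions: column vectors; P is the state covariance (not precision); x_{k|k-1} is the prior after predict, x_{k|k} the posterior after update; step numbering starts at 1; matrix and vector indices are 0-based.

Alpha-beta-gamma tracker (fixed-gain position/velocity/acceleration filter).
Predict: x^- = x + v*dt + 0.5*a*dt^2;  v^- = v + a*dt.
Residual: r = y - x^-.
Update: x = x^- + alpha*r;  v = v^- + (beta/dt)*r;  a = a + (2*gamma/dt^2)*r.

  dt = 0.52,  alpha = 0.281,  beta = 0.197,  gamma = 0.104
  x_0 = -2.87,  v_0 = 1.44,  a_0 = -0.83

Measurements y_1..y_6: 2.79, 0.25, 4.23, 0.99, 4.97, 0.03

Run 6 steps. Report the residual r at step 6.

step 1: x_pred=-2.2334  r=5.0234  x^+=-0.8218  v^+=2.9115  a^+=3.0342
step 2: x_pred=1.1024  r=-0.8524  x^+=0.8628  v^+=4.1664  a^+=2.3785
step 3: x_pred=3.3509  r=0.8791  x^+=3.5979  v^+=5.7362  a^+=3.0547
step 4: x_pred=6.9938  r=-6.0038  x^+=5.3067  v^+=5.0502  a^+=-1.5636
step 5: x_pred=7.7214  r=-2.7514  x^+=6.9483  v^+=3.1947  a^+=-3.6800
step 6: x_pred=8.1120  r=-8.0820  x^+=5.8409  v^+=-1.7807  a^+=-9.8969

resid = -8.0820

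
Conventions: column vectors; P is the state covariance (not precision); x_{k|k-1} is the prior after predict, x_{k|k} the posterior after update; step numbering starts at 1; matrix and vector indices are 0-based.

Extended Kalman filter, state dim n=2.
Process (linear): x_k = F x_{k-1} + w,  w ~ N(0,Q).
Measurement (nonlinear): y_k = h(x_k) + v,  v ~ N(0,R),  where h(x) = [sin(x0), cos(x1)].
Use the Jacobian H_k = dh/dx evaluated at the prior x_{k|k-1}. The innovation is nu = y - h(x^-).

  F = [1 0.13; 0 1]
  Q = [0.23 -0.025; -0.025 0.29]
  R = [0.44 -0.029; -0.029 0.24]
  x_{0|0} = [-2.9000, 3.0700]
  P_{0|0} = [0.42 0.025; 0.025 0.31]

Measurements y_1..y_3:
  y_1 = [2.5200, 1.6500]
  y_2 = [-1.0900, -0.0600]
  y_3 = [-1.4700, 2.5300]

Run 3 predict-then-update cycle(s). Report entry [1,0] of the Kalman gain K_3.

K[1,0] = -0.0273

step 1: x^-=[-2.5009, 3.0700]  P^-=[0.6617 0.0403; 0.0403 0.6000]  H_jac=[-0.8017 0.0000; 0.0000 -0.0715]  S=[0.8653 -0.0267; -0.0267 0.2431]  K=[-0.6155 -0.0794; -0.0429 -0.1813]  nu=[3.1178, 2.6474]  x^+=[-4.6303, 2.4562]  P^+=[0.3350 0.0170; 0.0170 0.5908]
step 2: x^-=[-4.3110, 2.4562]  P^-=[0.5794 0.0688; 0.0688 0.8808]  H_jac=[-0.3907 0.0000; 0.0000 -0.6330]  S=[0.5284 -0.0120; -0.0120 0.5929]  K=[-0.4302 -0.0822; -0.0722 -0.9418]  nu=[-2.0105, 0.7142]  x^+=[-3.5048, 1.9288]  P^+=[0.4784 0.0114; 0.0114 0.3538]
step 3: x^-=[-3.2540, 1.9288]  P^-=[0.7174 0.0324; 0.0324 0.6438]  H_jac=[-0.9937 0.0000; 0.0000 -0.9366]  S=[1.1483 0.0012; 0.0012 0.8047]  K=[-0.6207 -0.0368; -0.0273 -0.7492]  nu=[-1.5822, 2.8804]  x^+=[-2.3780, -0.1861]  P^+=[0.2738 -0.0098; -0.0098 0.1911]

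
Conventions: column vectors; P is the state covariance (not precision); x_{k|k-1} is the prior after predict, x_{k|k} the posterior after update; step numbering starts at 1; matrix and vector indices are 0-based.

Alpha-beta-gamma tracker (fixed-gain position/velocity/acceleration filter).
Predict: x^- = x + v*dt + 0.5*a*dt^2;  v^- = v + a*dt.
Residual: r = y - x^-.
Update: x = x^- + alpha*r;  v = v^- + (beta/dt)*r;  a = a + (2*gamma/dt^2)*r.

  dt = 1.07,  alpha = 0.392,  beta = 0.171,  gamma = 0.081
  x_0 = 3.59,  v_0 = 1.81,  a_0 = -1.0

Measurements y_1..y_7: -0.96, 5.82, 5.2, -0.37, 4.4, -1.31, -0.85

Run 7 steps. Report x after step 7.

x_post = -2.3195

step 1: x_pred=4.9543  r=-5.9143  x^+=2.6359  v^+=-0.2052  a^+=-1.8368
step 2: x_pred=1.3648  r=4.4552  x^+=3.1113  v^+=-1.4586  a^+=-1.2065
step 3: x_pred=0.8599  r=4.3401  x^+=2.5612  v^+=-2.0559  a^+=-0.5923
step 4: x_pred=0.0223  r=-0.3923  x^+=-0.1315  v^+=-2.7524  a^+=-0.6479
step 5: x_pred=-3.4474  r=7.8474  x^+=-0.3712  v^+=-2.1915  a^+=0.4625
step 6: x_pred=-2.4514  r=1.1414  x^+=-2.0039  v^+=-1.5142  a^+=0.6240
step 7: x_pred=-3.2669  r=2.4169  x^+=-2.3195  v^+=-0.4602  a^+=0.9660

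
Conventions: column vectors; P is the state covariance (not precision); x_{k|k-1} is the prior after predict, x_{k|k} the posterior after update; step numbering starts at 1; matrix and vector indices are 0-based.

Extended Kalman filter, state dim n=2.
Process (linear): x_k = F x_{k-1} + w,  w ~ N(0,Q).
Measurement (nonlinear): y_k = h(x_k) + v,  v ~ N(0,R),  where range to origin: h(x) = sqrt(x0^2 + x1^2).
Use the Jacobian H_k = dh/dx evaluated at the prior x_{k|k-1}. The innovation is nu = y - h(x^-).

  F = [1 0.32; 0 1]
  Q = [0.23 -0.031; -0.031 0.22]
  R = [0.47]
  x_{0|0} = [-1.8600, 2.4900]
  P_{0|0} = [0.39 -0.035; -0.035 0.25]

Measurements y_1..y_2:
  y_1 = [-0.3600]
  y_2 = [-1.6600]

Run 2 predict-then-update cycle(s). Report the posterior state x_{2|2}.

x_post = [-0.5489, -0.3112]

step 1: x^-=[-1.0632, 2.4900]  P^-=[0.6232 0.0140; 0.0140 0.4700]  H_jac=[-0.3927 0.9197]  S=[0.9535]  K=[-0.2432; 0.4476]  nu=[-3.0675]  x^+=[-0.3173, 1.1171]  P^+=[0.5668 0.1178; 0.1178 0.2790]
step 2: x^-=[0.0401, 1.1171]  P^-=[0.9008 0.1760; 0.1760 0.4990]  H_jac=[0.0359 0.9994]  S=[0.9822]  K=[0.2121; 0.5142]  nu=[-2.7779]  x^+=[-0.5489, -0.3112]  P^+=[0.8566 0.0690; 0.0690 0.2393]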